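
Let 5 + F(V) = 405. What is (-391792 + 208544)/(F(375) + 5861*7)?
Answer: -183248/41427 ≈ -4.4234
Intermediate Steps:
F(V) = 400 (F(V) = -5 + 405 = 400)
(-391792 + 208544)/(F(375) + 5861*7) = (-391792 + 208544)/(400 + 5861*7) = -183248/(400 + 41027) = -183248/41427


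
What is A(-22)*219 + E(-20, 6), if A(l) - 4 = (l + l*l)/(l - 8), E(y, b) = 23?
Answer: -12368/5 ≈ -2473.6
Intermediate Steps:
A(l) = 4 + (l + l²)/(-8 + l) (A(l) = 4 + (l + l*l)/(l - 8) = 4 + (l + l²)/(-8 + l))
A(-22)*219 + E(-20, 6) = ((-32 + (-22)² + 5*(-22))/(-8 - 22))*219 + 23 = ((-32 + 484 - 110)/(-30))*219 + 23 = -1/30*342*219 + 23 = -57/5*219 + 23 = -12483/5 + 23 = -12368/5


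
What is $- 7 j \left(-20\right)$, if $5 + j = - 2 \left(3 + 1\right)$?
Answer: $-1820$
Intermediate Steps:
$j = -13$ ($j = -5 - 2 \left(3 + 1\right) = -5 - 8 = -13$)
$- 7 j \left(-20\right) = \left(-7\right) \left(-13\right) \left(-20\right) = 91 \left(-20\right) = -1820$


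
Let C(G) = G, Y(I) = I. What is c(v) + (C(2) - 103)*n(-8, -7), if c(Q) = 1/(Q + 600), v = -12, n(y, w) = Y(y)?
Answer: 475105/588 ≈ 808.00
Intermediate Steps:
n(y, w) = y
c(Q) = 1/(600 + Q)
c(v) + (C(2) - 103)*n(-8, -7) = 1/(600 - 12) + (2 - 103)*(-8) = 1/588 - 101*(-8) = 1/588 + 808 = 475105/588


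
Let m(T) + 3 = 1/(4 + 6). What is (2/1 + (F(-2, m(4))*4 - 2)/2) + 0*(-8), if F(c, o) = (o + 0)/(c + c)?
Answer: 49/20 ≈ 2.4500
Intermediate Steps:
m(T) = -29/10 (m(T) = -3 + 1/(4 + 6) = -3 + 1/10 = -3 + ⅒ = -29/10)
F(c, o) = o/(2*c) (F(c, o) = o/((2*c)) = o*(1/(2*c)) = o/(2*c))
(2/1 + (F(-2, m(4))*4 - 2)/2) + 0*(-8) = (2/1 + (((½)*(-29/10)/(-2))*4 - 2)/2) + 0*(-8) = (2*1 + (((½)*(-29/10)*(-½))*4 - 2)*(½)) + 0 = (2 + ((29/40)*4 - 2)*(½)) + 0 = (2 + (29/10 - 2)*(½)) + 0 = (2 + (9/10)*(½)) + 0 = (2 + 9/20) + 0 = 49/20 + 0 = 49/20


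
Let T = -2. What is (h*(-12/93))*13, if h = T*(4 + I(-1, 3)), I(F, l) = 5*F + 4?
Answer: 312/31 ≈ 10.065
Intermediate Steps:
I(F, l) = 4 + 5*F
h = -6 (h = -2*(4 + (4 + 5*(-1))) = -2*(4 + (4 - 5)) = -2*(4 - 1) = -2*3 = -6)
(h*(-12/93))*13 = -(-72)/93*13 = -6*(-4/31)*13 = (24/31)*13 = 312/31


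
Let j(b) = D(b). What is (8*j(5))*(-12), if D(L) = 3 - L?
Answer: 192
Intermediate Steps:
j(b) = 3 - b
(8*j(5))*(-12) = (8*(3 - 1*5))*(-12) = (8*(3 - 5))*(-12) = (8*(-2))*(-12) = -16*(-12) = 192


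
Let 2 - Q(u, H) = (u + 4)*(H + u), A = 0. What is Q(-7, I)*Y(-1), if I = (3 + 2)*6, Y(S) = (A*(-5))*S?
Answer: 0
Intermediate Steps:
Y(S) = 0 (Y(S) = (0*(-5))*S = 0*S = 0)
I = 30 (I = 5*6 = 30)
Q(u, H) = 2 - (4 + u)*(H + u) (Q(u, H) = 2 - (u + 4)*(H + u) = 2 - (4 + u)*(H + u))
Q(-7, I)*Y(-1) = (2 - 1*(-7)² - 4*30 - 4*(-7) - 1*30*(-7))*0 = (2 - 1*49 - 120 + 28 + 210)*0 = (2 - 49 - 120 + 28 + 210)*0 = 71*0 = 0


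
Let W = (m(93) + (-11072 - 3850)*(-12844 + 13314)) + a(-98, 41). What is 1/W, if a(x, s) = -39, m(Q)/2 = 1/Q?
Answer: -93/652244245 ≈ -1.4258e-7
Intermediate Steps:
m(Q) = 2/Q
W = -652244245/93 (W = (2/93 + (-11072 - 3850)*(-12844 + 13314)) - 39 = (2*(1/93) - 14922*470) - 39 = (2/93 - 7013340) - 39 = -652240618/93 - 39 = -652244245/93 ≈ -7.0134e+6)
1/W = 1/(-652244245/93) = -93/652244245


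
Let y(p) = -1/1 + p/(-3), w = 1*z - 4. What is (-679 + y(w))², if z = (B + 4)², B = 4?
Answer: 490000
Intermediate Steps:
z = 64 (z = (4 + 4)² = 8² = 64)
w = 60 (w = 1*64 - 4 = 64 - 4 = 60)
y(p) = -1 - p/3 (y(p) = -1*1 + p*(-⅓) = -1 - p/3)
(-679 + y(w))² = (-679 + (-1 - ⅓*60))² = (-679 + (-1 - 20))² = (-679 - 21)² = (-700)² = 490000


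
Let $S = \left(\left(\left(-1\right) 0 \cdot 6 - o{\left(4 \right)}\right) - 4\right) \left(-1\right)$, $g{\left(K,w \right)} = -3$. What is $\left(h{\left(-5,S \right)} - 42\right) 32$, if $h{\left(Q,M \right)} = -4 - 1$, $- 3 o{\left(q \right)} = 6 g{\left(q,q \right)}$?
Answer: $-1504$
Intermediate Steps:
$o{\left(q \right)} = 6$ ($o{\left(q \right)} = - \frac{6 \left(-3\right)}{3} = \left(- \frac{1}{3}\right) \left(-18\right) = 6$)
$S = 10$ ($S = \left(\left(\left(-1\right) 0 \cdot 6 - 6\right) - 4\right) \left(-1\right) = \left(\left(0 \cdot 6 - 6\right) - 4\right) \left(-1\right) = \left(\left(0 - 6\right) - 4\right) \left(-1\right) = \left(-6 - 4\right) \left(-1\right) = \left(-10\right) \left(-1\right) = 10$)
$h{\left(Q,M \right)} = -5$
$\left(h{\left(-5,S \right)} - 42\right) 32 = \left(-5 - 42\right) 32 = \left(-47\right) 32 = -1504$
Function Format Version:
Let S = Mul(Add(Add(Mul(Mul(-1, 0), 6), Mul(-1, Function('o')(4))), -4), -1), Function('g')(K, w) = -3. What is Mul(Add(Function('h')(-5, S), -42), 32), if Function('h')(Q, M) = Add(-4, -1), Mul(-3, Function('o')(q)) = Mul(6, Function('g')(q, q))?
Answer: -1504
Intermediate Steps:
Function('o')(q) = 6 (Function('o')(q) = Mul(Rational(-1, 3), Mul(6, -3)) = Mul(Rational(-1, 3), -18) = 6)
S = 10 (S = Mul(Add(Add(Mul(Mul(-1, 0), 6), Mul(-1, 6)), -4), -1) = Mul(Add(Add(Mul(0, 6), -6), -4), -1) = Mul(Add(Add(0, -6), -4), -1) = Mul(Add(-6, -4), -1) = Mul(-10, -1) = 10)
Function('h')(Q, M) = -5
Mul(Add(Function('h')(-5, S), -42), 32) = Mul(Add(-5, -42), 32) = Mul(-47, 32) = -1504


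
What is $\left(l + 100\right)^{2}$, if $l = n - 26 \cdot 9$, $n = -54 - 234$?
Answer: $178084$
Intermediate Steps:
$n = -288$
$l = -522$ ($l = -288 - 26 \cdot 9 = -288 - 234 = -522$)
$\left(l + 100\right)^{2} = \left(-522 + 100\right)^{2} = \left(-422\right)^{2} = 178084$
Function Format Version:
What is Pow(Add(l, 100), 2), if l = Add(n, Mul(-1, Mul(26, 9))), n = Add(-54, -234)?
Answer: 178084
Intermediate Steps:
n = -288
l = -522 (l = Add(-288, Mul(-1, Mul(26, 9))) = Add(-288, Mul(-1, 234)) = Add(-288, -234) = -522)
Pow(Add(l, 100), 2) = Pow(Add(-522, 100), 2) = Pow(-422, 2) = 178084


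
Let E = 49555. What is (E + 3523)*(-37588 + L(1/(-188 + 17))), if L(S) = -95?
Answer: -2000138274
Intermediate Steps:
(E + 3523)*(-37588 + L(1/(-188 + 17))) = (49555 + 3523)*(-37588 - 95) = 53078*(-37683) = -2000138274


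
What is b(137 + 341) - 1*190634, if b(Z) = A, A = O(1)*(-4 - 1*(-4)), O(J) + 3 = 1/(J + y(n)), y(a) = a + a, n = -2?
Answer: -190634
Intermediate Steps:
y(a) = 2*a
O(J) = -3 + 1/(-4 + J) (O(J) = -3 + 1/(J + 2*(-2)) = -3 + 1/(J - 4) = -3 + 1/(-4 + J))
A = 0 (A = ((13 - 3*1)/(-4 + 1))*(-4 - 1*(-4)) = ((13 - 3)/(-3))*(-4 + 4) = -⅓*10*0 = -10/3*0 = 0)
b(Z) = 0
b(137 + 341) - 1*190634 = 0 - 1*190634 = 0 - 190634 = -190634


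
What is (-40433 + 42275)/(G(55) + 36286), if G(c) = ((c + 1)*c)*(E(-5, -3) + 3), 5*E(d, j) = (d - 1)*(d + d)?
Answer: 921/41243 ≈ 0.022331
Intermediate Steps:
E(d, j) = 2*d*(-1 + d)/5 (E(d, j) = ((d - 1)*(d + d))/5 = ((-1 + d)*(2*d))/5 = (2*d*(-1 + d))/5 = 2*d*(-1 + d)/5)
G(c) = 15*c*(1 + c) (G(c) = ((c + 1)*c)*((2/5)*(-5)*(-1 - 5) + 3) = ((1 + c)*c)*((2/5)*(-5)*(-6) + 3) = (c*(1 + c))*(12 + 3) = (c*(1 + c))*15 = 15*c*(1 + c))
(-40433 + 42275)/(G(55) + 36286) = (-40433 + 42275)/(15*55*(1 + 55) + 36286) = 1842/(15*55*56 + 36286) = 1842/(46200 + 36286) = 1842/82486 = 1842*(1/82486) = 921/41243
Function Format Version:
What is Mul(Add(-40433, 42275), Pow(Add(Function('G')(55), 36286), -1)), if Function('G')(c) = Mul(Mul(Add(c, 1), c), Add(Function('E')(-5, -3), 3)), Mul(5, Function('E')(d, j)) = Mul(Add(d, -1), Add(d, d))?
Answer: Rational(921, 41243) ≈ 0.022331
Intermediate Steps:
Function('E')(d, j) = Mul(Rational(2, 5), d, Add(-1, d)) (Function('E')(d, j) = Mul(Rational(1, 5), Mul(Add(d, -1), Add(d, d))) = Mul(Rational(1, 5), Mul(Add(-1, d), Mul(2, d))) = Mul(Rational(1, 5), Mul(2, d, Add(-1, d))) = Mul(Rational(2, 5), d, Add(-1, d)))
Function('G')(c) = Mul(15, c, Add(1, c)) (Function('G')(c) = Mul(Mul(Add(c, 1), c), Add(Mul(Rational(2, 5), -5, Add(-1, -5)), 3)) = Mul(Mul(Add(1, c), c), Add(Mul(Rational(2, 5), -5, -6), 3)) = Mul(Mul(c, Add(1, c)), Add(12, 3)) = Mul(Mul(c, Add(1, c)), 15) = Mul(15, c, Add(1, c)))
Mul(Add(-40433, 42275), Pow(Add(Function('G')(55), 36286), -1)) = Mul(Add(-40433, 42275), Pow(Add(Mul(15, 55, Add(1, 55)), 36286), -1)) = Mul(1842, Pow(Add(Mul(15, 55, 56), 36286), -1)) = Mul(1842, Pow(Add(46200, 36286), -1)) = Mul(1842, Pow(82486, -1)) = Mul(1842, Rational(1, 82486)) = Rational(921, 41243)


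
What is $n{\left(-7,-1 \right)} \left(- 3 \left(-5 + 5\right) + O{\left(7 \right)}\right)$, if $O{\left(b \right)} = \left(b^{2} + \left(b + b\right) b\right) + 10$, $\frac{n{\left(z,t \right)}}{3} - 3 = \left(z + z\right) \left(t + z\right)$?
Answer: $54165$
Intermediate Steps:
$n{\left(z,t \right)} = 9 + 6 z \left(t + z\right)$ ($n{\left(z,t \right)} = 9 + 3 \left(z + z\right) \left(t + z\right) = 9 + 3 \cdot 2 z \left(t + z\right) = 9 + 6 z \left(t + z\right)$)
$O{\left(b \right)} = 10 + 3 b^{2}$ ($O{\left(b \right)} = \left(b^{2} + 2 b b\right) + 10 = \left(b^{2} + 2 b^{2}\right) + 10 = 3 b^{2} + 10 = 10 + 3 b^{2}$)
$n{\left(-7,-1 \right)} \left(- 3 \left(-5 + 5\right) + O{\left(7 \right)}\right) = \left(9 + 6 \left(-7\right)^{2} + 6 \left(-1\right) \left(-7\right)\right) \left(- 3 \left(-5 + 5\right) + \left(10 + 3 \cdot 7^{2}\right)\right) = \left(9 + 6 \cdot 49 + 42\right) \left(\left(-3\right) 0 + \left(10 + 3 \cdot 49\right)\right) = \left(9 + 294 + 42\right) \left(0 + \left(10 + 147\right)\right) = 345 \left(0 + 157\right) = 345 \cdot 157 = 54165$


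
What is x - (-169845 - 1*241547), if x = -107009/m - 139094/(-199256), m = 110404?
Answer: 40402082732620/98208301 ≈ 4.1139e+5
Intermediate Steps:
x = -26632372/98208301 (x = -107009/110404 - 139094/(-199256) = -107009*1/110404 - 139094*(-1/199256) = -15287/15772 + 69547/99628 = -26632372/98208301 ≈ -0.27118)
x - (-169845 - 1*241547) = -26632372/98208301 - (-169845 - 1*241547) = -26632372/98208301 - (-169845 - 241547) = -26632372/98208301 - 1*(-411392) = -26632372/98208301 + 411392 = 40402082732620/98208301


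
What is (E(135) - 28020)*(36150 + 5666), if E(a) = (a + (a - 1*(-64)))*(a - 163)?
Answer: -1562747552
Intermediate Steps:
E(a) = (-163 + a)*(64 + 2*a) (E(a) = (a + (a + 64))*(-163 + a) = (a + (64 + a))*(-163 + a) = (64 + 2*a)*(-163 + a) = (-163 + a)*(64 + 2*a))
(E(135) - 28020)*(36150 + 5666) = ((-10432 - 262*135 + 2*135²) - 28020)*(36150 + 5666) = ((-10432 - 35370 + 2*18225) - 28020)*41816 = ((-10432 - 35370 + 36450) - 28020)*41816 = (-9352 - 28020)*41816 = -37372*41816 = -1562747552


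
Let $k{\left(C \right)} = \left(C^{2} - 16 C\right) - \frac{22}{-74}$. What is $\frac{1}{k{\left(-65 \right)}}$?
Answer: $\frac{37}{194816} \approx 0.00018992$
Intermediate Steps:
$k{\left(C \right)} = \frac{11}{37} + C^{2} - 16 C$ ($k{\left(C \right)} = \left(C^{2} - 16 C\right) - - \frac{11}{37} = \left(C^{2} - 16 C\right) + \frac{11}{37} = \frac{11}{37} + C^{2} - 16 C$)
$\frac{1}{k{\left(-65 \right)}} = \frac{1}{\frac{11}{37} + \left(-65\right)^{2} - -1040} = \frac{1}{\frac{11}{37} + 4225 + 1040} = \frac{1}{\frac{194816}{37}} = \frac{37}{194816}$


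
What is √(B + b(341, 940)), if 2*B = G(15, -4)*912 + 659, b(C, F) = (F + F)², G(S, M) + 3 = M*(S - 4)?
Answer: √14053190/2 ≈ 1874.4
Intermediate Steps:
G(S, M) = -3 + M*(-4 + S) (G(S, M) = -3 + M*(S - 4) = -3 + M*(-4 + S))
b(C, F) = 4*F² (b(C, F) = (2*F)² = 4*F²)
B = -42205/2 (B = ((-3 - 4*(-4) - 4*15)*912 + 659)/2 = ((-3 + 16 - 60)*912 + 659)/2 = (-47*912 + 659)/2 = (-42864 + 659)/2 = (½)*(-42205) = -42205/2 ≈ -21103.)
√(B + b(341, 940)) = √(-42205/2 + 4*940²) = √(-42205/2 + 4*883600) = √(-42205/2 + 3534400) = √(7026595/2) = √14053190/2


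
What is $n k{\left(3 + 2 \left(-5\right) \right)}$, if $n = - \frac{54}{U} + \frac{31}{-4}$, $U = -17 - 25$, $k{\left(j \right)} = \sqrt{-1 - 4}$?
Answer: $- \frac{181 i \sqrt{5}}{28} \approx - 14.455 i$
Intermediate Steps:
$k{\left(j \right)} = i \sqrt{5}$ ($k{\left(j \right)} = \sqrt{-5} = i \sqrt{5}$)
$U = -42$
$n = - \frac{181}{28}$ ($n = - \frac{54}{-42} + \frac{31}{-4} = \left(-54\right) \left(- \frac{1}{42}\right) + 31 \left(- \frac{1}{4}\right) = \frac{9}{7} - \frac{31}{4} = - \frac{181}{28} \approx -6.4643$)
$n k{\left(3 + 2 \left(-5\right) \right)} = - \frac{181 i \sqrt{5}}{28}$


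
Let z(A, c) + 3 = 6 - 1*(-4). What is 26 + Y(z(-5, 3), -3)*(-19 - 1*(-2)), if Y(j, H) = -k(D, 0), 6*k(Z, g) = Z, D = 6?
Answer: 43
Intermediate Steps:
k(Z, g) = Z/6
z(A, c) = 7 (z(A, c) = -3 + (6 - 1*(-4)) = -3 + (6 + 4) = -3 + 10 = 7)
Y(j, H) = -1 (Y(j, H) = -6/6 = -1*1 = -1)
26 + Y(z(-5, 3), -3)*(-19 - 1*(-2)) = 26 - (-19 - 1*(-2)) = 26 - (-19 + 2) = 26 - 1*(-17) = 26 + 17 = 43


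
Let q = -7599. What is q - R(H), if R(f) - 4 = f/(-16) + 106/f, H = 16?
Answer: -60869/8 ≈ -7608.6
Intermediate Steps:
R(f) = 4 + 106/f - f/16 (R(f) = 4 + (f/(-16) + 106/f) = 4 + (f*(-1/16) + 106/f) = 4 + (-f/16 + 106/f) = 4 + (106/f - f/16) = 4 + 106/f - f/16)
q - R(H) = -7599 - (4 + 106/16 - 1/16*16) = -7599 - (4 + 106*(1/16) - 1) = -7599 - (4 + 53/8 - 1) = -7599 - 1*77/8 = -7599 - 77/8 = -60869/8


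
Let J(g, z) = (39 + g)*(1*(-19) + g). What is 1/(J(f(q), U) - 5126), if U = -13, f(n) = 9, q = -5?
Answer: -1/5606 ≈ -0.00017838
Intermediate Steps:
J(g, z) = (-19 + g)*(39 + g) (J(g, z) = (39 + g)*(-19 + g) = (-19 + g)*(39 + g))
1/(J(f(q), U) - 5126) = 1/((-741 + 9**2 + 20*9) - 5126) = 1/((-741 + 81 + 180) - 5126) = 1/(-480 - 5126) = 1/(-5606) = -1/5606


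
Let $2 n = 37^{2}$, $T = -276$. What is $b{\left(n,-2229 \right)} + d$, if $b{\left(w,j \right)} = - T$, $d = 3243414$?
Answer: $3243690$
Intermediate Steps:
$n = \frac{1369}{2}$ ($n = \frac{37^{2}}{2} = \frac{1}{2} \cdot 1369 = \frac{1369}{2} \approx 684.5$)
$b{\left(w,j \right)} = 276$ ($b{\left(w,j \right)} = \left(-1\right) \left(-276\right) = 276$)
$b{\left(n,-2229 \right)} + d = 276 + 3243414 = 3243690$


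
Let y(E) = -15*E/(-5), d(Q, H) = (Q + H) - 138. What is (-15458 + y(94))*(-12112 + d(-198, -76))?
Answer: 190064224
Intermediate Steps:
d(Q, H) = -138 + H + Q (d(Q, H) = (H + Q) - 138 = -138 + H + Q)
y(E) = 3*E (y(E) = -15*E*(-1)/5 = -(-3)*E = 3*E)
(-15458 + y(94))*(-12112 + d(-198, -76)) = (-15458 + 3*94)*(-12112 + (-138 - 76 - 198)) = (-15458 + 282)*(-12112 - 412) = -15176*(-12524) = 190064224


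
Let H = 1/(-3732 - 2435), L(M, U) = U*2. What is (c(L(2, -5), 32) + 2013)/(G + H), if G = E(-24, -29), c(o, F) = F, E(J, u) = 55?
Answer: 12611515/339184 ≈ 37.182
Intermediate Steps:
L(M, U) = 2*U
G = 55
H = -1/6167 (H = 1/(-6167) = -1/6167 ≈ -0.00016215)
(c(L(2, -5), 32) + 2013)/(G + H) = (32 + 2013)/(55 - 1/6167) = 2045/(339184/6167) = 2045*(6167/339184) = 12611515/339184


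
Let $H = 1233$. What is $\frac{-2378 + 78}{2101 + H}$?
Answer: $- \frac{1150}{1667} \approx -0.68986$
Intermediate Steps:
$\frac{-2378 + 78}{2101 + H} = \frac{-2378 + 78}{2101 + 1233} = - \frac{2300}{3334} = \left(-2300\right) \frac{1}{3334} = - \frac{1150}{1667}$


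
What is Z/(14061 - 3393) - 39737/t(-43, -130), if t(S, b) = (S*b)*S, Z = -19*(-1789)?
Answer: 4297165493/1282133580 ≈ 3.3516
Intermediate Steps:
Z = 33991
t(S, b) = b*S**2
Z/(14061 - 3393) - 39737/t(-43, -130) = 33991/(14061 - 3393) - 39737/((-130*(-43)**2)) = 33991/10668 - 39737/((-130*1849)) = 33991*(1/10668) - 39737/(-240370) = 33991/10668 - 39737*(-1/240370) = 33991/10668 + 39737/240370 = 4297165493/1282133580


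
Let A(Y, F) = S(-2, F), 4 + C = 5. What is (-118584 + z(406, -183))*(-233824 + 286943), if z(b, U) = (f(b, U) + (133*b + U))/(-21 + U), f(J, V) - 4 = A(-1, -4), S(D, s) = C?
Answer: -107322318147/17 ≈ -6.3131e+9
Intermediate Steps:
C = 1 (C = -4 + 5 = 1)
S(D, s) = 1
A(Y, F) = 1
f(J, V) = 5 (f(J, V) = 4 + 1 = 5)
z(b, U) = (5 + U + 133*b)/(-21 + U) (z(b, U) = (5 + (133*b + U))/(-21 + U) = (5 + (U + 133*b))/(-21 + U) = (5 + U + 133*b)/(-21 + U))
(-118584 + z(406, -183))*(-233824 + 286943) = (-118584 + (5 - 183 + 133*406)/(-21 - 183))*(-233824 + 286943) = (-118584 + (5 - 183 + 53998)/(-204))*53119 = (-118584 - 1/204*53820)*53119 = (-118584 - 4485/17)*53119 = -2020413/17*53119 = -107322318147/17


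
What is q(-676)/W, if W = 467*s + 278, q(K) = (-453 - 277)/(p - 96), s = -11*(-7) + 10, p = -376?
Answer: 365/9654052 ≈ 3.7808e-5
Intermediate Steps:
s = 87 (s = 77 + 10 = 87)
q(K) = 365/236 (q(K) = (-453 - 277)/(-376 - 96) = -730/(-472) = -730*(-1/472) = 365/236)
W = 40907 (W = 467*87 + 278 = 40629 + 278 = 40907)
q(-676)/W = (365/236)/40907 = (365/236)*(1/40907) = 365/9654052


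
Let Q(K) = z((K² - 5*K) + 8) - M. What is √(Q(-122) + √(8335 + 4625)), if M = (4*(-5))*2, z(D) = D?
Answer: √(15542 + 36*√10) ≈ 125.12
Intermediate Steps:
M = -40 (M = -20*2 = -40)
Q(K) = 48 + K² - 5*K (Q(K) = ((K² - 5*K) + 8) - 1*(-40) = (8 + K² - 5*K) + 40 = 48 + K² - 5*K)
√(Q(-122) + √(8335 + 4625)) = √((48 + (-122)² - 5*(-122)) + √(8335 + 4625)) = √((48 + 14884 + 610) + √12960) = √(15542 + 36*√10)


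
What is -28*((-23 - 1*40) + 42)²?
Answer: -12348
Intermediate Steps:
-28*((-23 - 1*40) + 42)² = -28*((-23 - 40) + 42)² = -28*(-63 + 42)² = -28*(-21)² = -28*441 = -12348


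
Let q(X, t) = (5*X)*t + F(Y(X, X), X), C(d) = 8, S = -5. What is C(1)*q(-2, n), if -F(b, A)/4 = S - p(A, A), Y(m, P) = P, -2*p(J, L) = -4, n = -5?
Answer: 624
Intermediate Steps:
p(J, L) = 2 (p(J, L) = -1/2*(-4) = 2)
F(b, A) = 28 (F(b, A) = -4*(-5 - 1*2) = -4*(-5 - 2) = -4*(-7) = 28)
q(X, t) = 28 + 5*X*t (q(X, t) = (5*X)*t + 28 = 5*X*t + 28 = 28 + 5*X*t)
C(1)*q(-2, n) = 8*(28 + 5*(-2)*(-5)) = 8*(28 + 50) = 8*78 = 624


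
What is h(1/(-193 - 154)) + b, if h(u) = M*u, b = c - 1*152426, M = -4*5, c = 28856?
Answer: -42878770/347 ≈ -1.2357e+5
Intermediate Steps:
M = -20
b = -123570 (b = 28856 - 1*152426 = 28856 - 152426 = -123570)
h(u) = -20*u
h(1/(-193 - 154)) + b = -20/(-193 - 154) - 123570 = -20/(-347) - 123570 = -20*(-1/347) - 123570 = 20/347 - 123570 = -42878770/347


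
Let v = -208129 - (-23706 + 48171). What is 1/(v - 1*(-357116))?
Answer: 1/124522 ≈ 8.0307e-6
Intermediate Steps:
v = -232594 (v = -208129 - 1*24465 = -208129 - 24465 = -232594)
1/(v - 1*(-357116)) = 1/(-232594 - 1*(-357116)) = 1/(-232594 + 357116) = 1/124522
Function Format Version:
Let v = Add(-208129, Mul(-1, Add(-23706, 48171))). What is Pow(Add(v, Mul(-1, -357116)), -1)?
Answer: Rational(1, 124522) ≈ 8.0307e-6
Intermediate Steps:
v = -232594 (v = Add(-208129, Mul(-1, 24465)) = Add(-208129, -24465) = -232594)
Pow(Add(v, Mul(-1, -357116)), -1) = Pow(Add(-232594, Mul(-1, -357116)), -1) = Pow(Add(-232594, 357116), -1) = Pow(124522, -1) = Rational(1, 124522)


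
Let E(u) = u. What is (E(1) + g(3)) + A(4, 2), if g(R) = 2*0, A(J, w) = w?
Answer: 3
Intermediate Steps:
g(R) = 0
(E(1) + g(3)) + A(4, 2) = (1 + 0) + 2 = 1 + 2 = 3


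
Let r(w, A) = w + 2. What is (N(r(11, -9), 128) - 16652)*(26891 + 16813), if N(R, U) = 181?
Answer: -719848584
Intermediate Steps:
r(w, A) = 2 + w
(N(r(11, -9), 128) - 16652)*(26891 + 16813) = (181 - 16652)*(26891 + 16813) = -16471*43704 = -719848584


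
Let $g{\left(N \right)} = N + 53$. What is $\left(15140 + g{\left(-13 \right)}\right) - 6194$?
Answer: $8986$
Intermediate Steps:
$g{\left(N \right)} = 53 + N$
$\left(15140 + g{\left(-13 \right)}\right) - 6194 = \left(15140 + \left(53 - 13\right)\right) - 6194 = \left(15140 + 40\right) - 6194 = 15180 - 6194 = 8986$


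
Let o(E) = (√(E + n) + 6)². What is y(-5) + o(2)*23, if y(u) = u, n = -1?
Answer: 1122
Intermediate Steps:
o(E) = (6 + √(-1 + E))² (o(E) = (√(E - 1) + 6)² = (√(-1 + E) + 6)² = (6 + √(-1 + E))²)
y(-5) + o(2)*23 = -5 + (6 + √(-1 + 2))²*23 = -5 + (6 + √1)²*23 = -5 + (6 + 1)²*23 = -5 + 7²*23 = -5 + 49*23 = -5 + 1127 = 1122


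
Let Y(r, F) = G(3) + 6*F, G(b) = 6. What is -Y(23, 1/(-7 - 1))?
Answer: -21/4 ≈ -5.2500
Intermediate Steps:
Y(r, F) = 6 + 6*F
-Y(23, 1/(-7 - 1)) = -(6 + 6/(-7 - 1)) = -(6 + 6/(-8)) = -(6 + 6*(-1/8)) = -(6 - 3/4) = -1*21/4 = -21/4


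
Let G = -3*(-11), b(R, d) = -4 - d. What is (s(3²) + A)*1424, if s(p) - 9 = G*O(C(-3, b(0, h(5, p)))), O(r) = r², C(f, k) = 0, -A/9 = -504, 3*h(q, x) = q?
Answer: 6472080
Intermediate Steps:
h(q, x) = q/3
A = 4536 (A = -9*(-504) = 4536)
G = 33
s(p) = 9 (s(p) = 9 + 33*0² = 9 + 33*0 = 9 + 0 = 9)
(s(3²) + A)*1424 = (9 + 4536)*1424 = 4545*1424 = 6472080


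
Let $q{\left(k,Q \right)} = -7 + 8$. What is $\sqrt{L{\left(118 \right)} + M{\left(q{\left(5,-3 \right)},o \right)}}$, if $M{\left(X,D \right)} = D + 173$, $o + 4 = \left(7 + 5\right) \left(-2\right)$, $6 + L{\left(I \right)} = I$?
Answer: $\sqrt{257} \approx 16.031$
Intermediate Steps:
$L{\left(I \right)} = -6 + I$
$q{\left(k,Q \right)} = 1$
$o = -28$ ($o = -4 + \left(7 + 5\right) \left(-2\right) = -4 + 12 \left(-2\right) = -4 - 24 = -28$)
$M{\left(X,D \right)} = 173 + D$
$\sqrt{L{\left(118 \right)} + M{\left(q{\left(5,-3 \right)},o \right)}} = \sqrt{\left(-6 + 118\right) + \left(173 - 28\right)} = \sqrt{112 + 145} = \sqrt{257}$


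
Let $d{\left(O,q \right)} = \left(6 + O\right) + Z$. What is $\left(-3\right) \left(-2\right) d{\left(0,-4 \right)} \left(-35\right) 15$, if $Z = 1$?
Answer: $-22050$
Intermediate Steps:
$d{\left(O,q \right)} = 7 + O$ ($d{\left(O,q \right)} = \left(6 + O\right) + 1 = 7 + O$)
$\left(-3\right) \left(-2\right) d{\left(0,-4 \right)} \left(-35\right) 15 = \left(-3\right) \left(-2\right) \left(7 + 0\right) \left(-35\right) 15 = 6 \cdot 7 \left(-35\right) 15 = 42 \left(-35\right) 15 = \left(-1470\right) 15 = -22050$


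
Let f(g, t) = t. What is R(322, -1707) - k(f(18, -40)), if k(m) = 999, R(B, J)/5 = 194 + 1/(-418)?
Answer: -12127/418 ≈ -29.012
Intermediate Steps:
R(B, J) = 405455/418 (R(B, J) = 5*(194 + 1/(-418)) = 5*(194 - 1/418) = 5*(81091/418) = 405455/418)
R(322, -1707) - k(f(18, -40)) = 405455/418 - 1*999 = 405455/418 - 999 = -12127/418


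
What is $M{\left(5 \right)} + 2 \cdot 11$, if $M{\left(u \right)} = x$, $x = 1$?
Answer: $23$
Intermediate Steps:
$M{\left(u \right)} = 1$
$M{\left(5 \right)} + 2 \cdot 11 = 1 + 2 \cdot 11 = 1 + 22 = 23$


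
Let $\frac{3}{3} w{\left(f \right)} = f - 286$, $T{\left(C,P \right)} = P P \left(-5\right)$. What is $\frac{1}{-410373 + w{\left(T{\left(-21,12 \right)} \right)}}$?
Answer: $- \frac{1}{411379} \approx -2.4308 \cdot 10^{-6}$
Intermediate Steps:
$T{\left(C,P \right)} = - 5 P^{2}$ ($T{\left(C,P \right)} = P^{2} \left(-5\right) = - 5 P^{2}$)
$w{\left(f \right)} = -286 + f$ ($w{\left(f \right)} = f - 286 = -286 + f$)
$\frac{1}{-410373 + w{\left(T{\left(-21,12 \right)} \right)}} = \frac{1}{-410373 - \left(286 + 5 \cdot 12^{2}\right)} = \frac{1}{-410373 - 1006} = \frac{1}{-411379} = - \frac{1}{411379}$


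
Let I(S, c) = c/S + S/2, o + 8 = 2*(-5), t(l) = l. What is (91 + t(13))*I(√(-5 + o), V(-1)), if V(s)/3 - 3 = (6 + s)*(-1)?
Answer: 1820*I*√23/23 ≈ 379.5*I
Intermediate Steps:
o = -18 (o = -8 + 2*(-5) = -8 - 10 = -18)
V(s) = -9 - 3*s (V(s) = 9 + 3*((6 + s)*(-1)) = 9 + 3*(-6 - s) = 9 + (-18 - 3*s) = -9 - 3*s)
I(S, c) = S/2 + c/S (I(S, c) = c/S + S*(½) = c/S + S/2 = S/2 + c/S)
(91 + t(13))*I(√(-5 + o), V(-1)) = (91 + 13)*(√(-5 - 18)/2 + (-9 - 3*(-1))/(√(-5 - 18))) = 104*(√(-23)/2 + (-9 + 3)/(√(-23))) = 104*((I*√23)/2 - 6*(-I*√23/23)) = 104*(I*√23/2 - (-6)*I*√23/23) = 104*(I*√23/2 + 6*I*√23/23) = 104*(35*I*√23/46) = 1820*I*√23/23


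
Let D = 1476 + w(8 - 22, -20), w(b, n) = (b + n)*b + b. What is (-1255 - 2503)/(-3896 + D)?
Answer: 1879/979 ≈ 1.9193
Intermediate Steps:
w(b, n) = b + b*(b + n) (w(b, n) = b*(b + n) + b = b + b*(b + n))
D = 1938 (D = 1476 + (8 - 22)*(1 + (8 - 22) - 20) = 1476 - 14*(1 - 14 - 20) = 1476 - 14*(-33) = 1476 + 462 = 1938)
(-1255 - 2503)/(-3896 + D) = (-1255 - 2503)/(-3896 + 1938) = -3758/(-1958) = -3758*(-1/1958) = 1879/979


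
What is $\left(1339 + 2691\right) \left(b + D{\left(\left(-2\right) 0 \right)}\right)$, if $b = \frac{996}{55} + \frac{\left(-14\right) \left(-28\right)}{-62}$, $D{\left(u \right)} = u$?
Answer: $\frac{522496}{11} \approx 47500.0$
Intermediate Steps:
$b = \frac{20096}{1705}$ ($b = 996 \cdot \frac{1}{55} + 392 \left(- \frac{1}{62}\right) = \frac{996}{55} - \frac{196}{31} = \frac{20096}{1705} \approx 11.787$)
$\left(1339 + 2691\right) \left(b + D{\left(\left(-2\right) 0 \right)}\right) = \left(1339 + 2691\right) \left(\frac{20096}{1705} - 0\right) = 4030 \left(\frac{20096}{1705} + 0\right) = 4030 \cdot \frac{20096}{1705} = \frac{522496}{11}$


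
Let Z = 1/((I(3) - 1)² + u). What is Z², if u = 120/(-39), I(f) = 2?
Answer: 169/729 ≈ 0.23182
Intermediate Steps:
u = -40/13 (u = 120*(-1/39) = -40/13 ≈ -3.0769)
Z = -13/27 (Z = 1/((2 - 1)² - 40/13) = 1/(1² - 40/13) = 1/(1 - 40/13) = 1/(-27/13) = -13/27 ≈ -0.48148)
Z² = (-13/27)² = 169/729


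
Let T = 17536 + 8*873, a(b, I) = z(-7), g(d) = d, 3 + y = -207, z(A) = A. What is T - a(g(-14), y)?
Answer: 24527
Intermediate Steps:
y = -210 (y = -3 - 207 = -210)
a(b, I) = -7
T = 24520 (T = 17536 + 6984 = 24520)
T - a(g(-14), y) = 24520 - 1*(-7) = 24520 + 7 = 24527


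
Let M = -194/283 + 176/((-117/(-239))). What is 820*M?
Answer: 9742759480/33111 ≈ 2.9425e+5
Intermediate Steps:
M = 11881414/33111 (M = -194*1/283 + 176/((-117*(-1/239))) = -194/283 + 176/(117/239) = -194/283 + 176*(239/117) = -194/283 + 42064/117 = 11881414/33111 ≈ 358.84)
820*M = 820*(11881414/33111) = 9742759480/33111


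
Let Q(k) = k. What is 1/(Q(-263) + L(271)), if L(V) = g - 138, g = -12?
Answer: -1/413 ≈ -0.0024213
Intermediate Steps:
L(V) = -150 (L(V) = -12 - 138 = -150)
1/(Q(-263) + L(271)) = 1/(-263 - 150) = 1/(-413) = -1/413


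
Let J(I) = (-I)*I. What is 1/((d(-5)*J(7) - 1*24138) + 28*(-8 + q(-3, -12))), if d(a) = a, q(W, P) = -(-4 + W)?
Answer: -1/23921 ≈ -4.1804e-5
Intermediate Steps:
q(W, P) = 4 - W
J(I) = -I²
1/((d(-5)*J(7) - 1*24138) + 28*(-8 + q(-3, -12))) = 1/((-(-5)*7² - 1*24138) + 28*(-8 + (4 - 1*(-3)))) = 1/((-(-5)*49 - 24138) + 28*(-8 + (4 + 3))) = 1/((-5*(-49) - 24138) + 28*(-8 + 7)) = 1/((245 - 24138) + 28*(-1)) = 1/(-23893 - 28) = 1/(-23921) = -1/23921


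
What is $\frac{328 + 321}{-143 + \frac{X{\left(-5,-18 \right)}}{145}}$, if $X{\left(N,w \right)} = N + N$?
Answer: $- \frac{18821}{4149} \approx -4.5363$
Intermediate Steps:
$X{\left(N,w \right)} = 2 N$
$\frac{328 + 321}{-143 + \frac{X{\left(-5,-18 \right)}}{145}} = \frac{328 + 321}{-143 + \frac{2 \left(-5\right)}{145}} = \frac{649}{-143 - \frac{2}{29}} = \frac{649}{- \frac{4149}{29}} = 649 \left(- \frac{29}{4149}\right) = - \frac{18821}{4149}$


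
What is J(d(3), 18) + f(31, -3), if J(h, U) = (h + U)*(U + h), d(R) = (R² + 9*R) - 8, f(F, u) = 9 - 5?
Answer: 2120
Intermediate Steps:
f(F, u) = 4
d(R) = -8 + R² + 9*R
J(h, U) = (U + h)² (J(h, U) = (U + h)*(U + h) = (U + h)²)
J(d(3), 18) + f(31, -3) = (18 + (-8 + 3² + 9*3))² + 4 = (18 + (-8 + 9 + 27))² + 4 = (18 + 28)² + 4 = 46² + 4 = 2116 + 4 = 2120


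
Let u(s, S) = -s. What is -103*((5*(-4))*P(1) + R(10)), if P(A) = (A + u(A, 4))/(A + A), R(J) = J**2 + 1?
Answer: -10403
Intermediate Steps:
R(J) = 1 + J**2
P(A) = 0 (P(A) = (A - A)/(A + A) = 0/((2*A)) = 0*(1/(2*A)) = 0)
-103*((5*(-4))*P(1) + R(10)) = -103*((5*(-4))*0 + (1 + 10**2)) = -103*(-20*0 + (1 + 100)) = -103*(0 + 101) = -103*101 = -10403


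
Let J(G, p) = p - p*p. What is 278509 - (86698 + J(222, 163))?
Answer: 218217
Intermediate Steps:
J(G, p) = p - p²
278509 - (86698 + J(222, 163)) = 278509 - (86698 + 163*(1 - 1*163)) = 278509 - (86698 + 163*(1 - 163)) = 278509 - (86698 + 163*(-162)) = 278509 - (86698 - 26406) = 278509 - 1*60292 = 278509 - 60292 = 218217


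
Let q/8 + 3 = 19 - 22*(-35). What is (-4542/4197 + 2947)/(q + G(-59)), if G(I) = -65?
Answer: 4121339/8705977 ≈ 0.47339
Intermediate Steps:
q = 6288 (q = -24 + 8*(19 - 22*(-35)) = -24 + 8*(19 + 770) = -24 + 8*789 = -24 + 6312 = 6288)
(-4542/4197 + 2947)/(q + G(-59)) = (-4542/4197 + 2947)/(6288 - 65) = (-4542*1/4197 + 2947)/6223 = (-1514/1399 + 2947)*(1/6223) = (4121339/1399)*(1/6223) = 4121339/8705977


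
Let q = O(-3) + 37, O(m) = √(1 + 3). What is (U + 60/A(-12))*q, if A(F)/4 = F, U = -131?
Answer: -20631/4 ≈ -5157.8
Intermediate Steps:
O(m) = 2 (O(m) = √4 = 2)
A(F) = 4*F
q = 39 (q = 2 + 37 = 39)
(U + 60/A(-12))*q = (-131 + 60/((4*(-12))))*39 = (-131 + 60/(-48))*39 = (-131 + 60*(-1/48))*39 = (-131 - 5/4)*39 = -529/4*39 = -20631/4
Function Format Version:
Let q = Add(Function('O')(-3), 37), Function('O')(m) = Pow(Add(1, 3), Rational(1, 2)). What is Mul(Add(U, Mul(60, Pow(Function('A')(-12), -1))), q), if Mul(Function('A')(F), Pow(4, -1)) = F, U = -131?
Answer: Rational(-20631, 4) ≈ -5157.8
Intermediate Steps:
Function('O')(m) = 2 (Function('O')(m) = Pow(4, Rational(1, 2)) = 2)
Function('A')(F) = Mul(4, F)
q = 39 (q = Add(2, 37) = 39)
Mul(Add(U, Mul(60, Pow(Function('A')(-12), -1))), q) = Mul(Add(-131, Mul(60, Pow(Mul(4, -12), -1))), 39) = Mul(Add(-131, Mul(60, Pow(-48, -1))), 39) = Mul(Add(-131, Mul(60, Rational(-1, 48))), 39) = Mul(Add(-131, Rational(-5, 4)), 39) = Mul(Rational(-529, 4), 39) = Rational(-20631, 4)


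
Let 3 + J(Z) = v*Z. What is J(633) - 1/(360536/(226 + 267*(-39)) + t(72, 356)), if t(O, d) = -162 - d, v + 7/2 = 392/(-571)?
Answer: -4270045827161/1609478271 ≈ -2653.1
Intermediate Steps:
v = -4781/1142 (v = -7/2 + 392/(-571) = -7/2 + 392*(-1/571) = -7/2 - 392/571 = -4781/1142 ≈ -4.1865)
J(Z) = -3 - 4781*Z/1142
J(633) - 1/(360536/(226 + 267*(-39)) + t(72, 356)) = (-3 - 4781/1142*633) - 1/(360536/(226 + 267*(-39)) + (-162 - 1*356)) = (-3 - 3026373/1142) - 1/(360536/(226 - 10413) + (-162 - 356)) = -3029799/1142 - 1/(360536/(-10187) - 518) = -3029799/1142 - 1/(360536*(-1/10187) - 518) = -3029799/1142 - 1/(-360536/10187 - 518) = -3029799/1142 - 1/(-5637402/10187) = -3029799/1142 - 1*(-10187/5637402) = -3029799/1142 + 10187/5637402 = -4270045827161/1609478271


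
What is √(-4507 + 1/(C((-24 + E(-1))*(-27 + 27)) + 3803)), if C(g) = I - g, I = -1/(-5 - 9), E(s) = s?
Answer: I*√12776519694441/53243 ≈ 67.134*I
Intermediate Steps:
I = 1/14 (I = -1/(-14) = -1*(-1/14) = 1/14 ≈ 0.071429)
C(g) = 1/14 - g
√(-4507 + 1/(C((-24 + E(-1))*(-27 + 27)) + 3803)) = √(-4507 + 1/((1/14 - (-24 - 1)*(-27 + 27)) + 3803)) = √(-4507 + 1/((1/14 - (-25)*0) + 3803)) = √(-4507 + 1/((1/14 - 1*0) + 3803)) = √(-4507 + 1/((1/14 + 0) + 3803)) = √(-4507 + 1/(1/14 + 3803)) = √(-4507 + 1/(53243/14)) = √(-4507 + 14/53243) = √(-239966187/53243) = I*√12776519694441/53243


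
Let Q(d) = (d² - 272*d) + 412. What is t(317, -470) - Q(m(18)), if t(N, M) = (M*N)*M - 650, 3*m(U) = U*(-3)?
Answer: 70019018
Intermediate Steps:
m(U) = -U (m(U) = (U*(-3))/3 = (-3*U)/3 = -U)
t(N, M) = -650 + N*M² (t(N, M) = N*M² - 650 = -650 + N*M²)
Q(d) = 412 + d² - 272*d
t(317, -470) - Q(m(18)) = (-650 + 317*(-470)²) - (412 + (-1*18)² - (-272)*18) = (-650 + 317*220900) - (412 + (-18)² - 272*(-18)) = (-650 + 70025300) - (412 + 324 + 4896) = 70024650 - 1*5632 = 70024650 - 5632 = 70019018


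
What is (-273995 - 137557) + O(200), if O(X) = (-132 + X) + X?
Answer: -411284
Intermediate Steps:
O(X) = -132 + 2*X
(-273995 - 137557) + O(200) = (-273995 - 137557) + (-132 + 2*200) = -411552 + (-132 + 400) = -411552 + 268 = -411284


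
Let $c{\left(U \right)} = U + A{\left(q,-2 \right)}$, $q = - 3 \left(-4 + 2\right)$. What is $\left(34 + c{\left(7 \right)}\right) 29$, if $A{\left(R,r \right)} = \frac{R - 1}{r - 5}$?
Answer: $\frac{8178}{7} \approx 1168.3$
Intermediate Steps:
$q = 6$ ($q = \left(-3\right) \left(-2\right) = 6$)
$A{\left(R,r \right)} = \frac{-1 + R}{-5 + r}$
$c{\left(U \right)} = - \frac{5}{7} + U$ ($c{\left(U \right)} = U + \frac{-1 + 6}{-5 - 2} = U + \frac{1}{-7} \cdot 5 = U - \frac{5}{7} = - \frac{5}{7} + U$)
$\left(34 + c{\left(7 \right)}\right) 29 = \left(34 + \left(- \frac{5}{7} + 7\right)\right) 29 = \left(34 + \frac{44}{7}\right) 29 = \frac{282}{7} \cdot 29 = \frac{8178}{7}$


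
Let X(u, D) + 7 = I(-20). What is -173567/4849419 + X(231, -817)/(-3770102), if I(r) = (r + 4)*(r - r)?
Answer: -93475906843/2611829181534 ≈ -0.035789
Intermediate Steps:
I(r) = 0 (I(r) = (4 + r)*0 = 0)
X(u, D) = -7 (X(u, D) = -7 + 0 = -7)
-173567/4849419 + X(231, -817)/(-3770102) = -173567/4849419 - 7/(-3770102) = -173567*1/4849419 - 7*(-1/3770102) = -173567/4849419 + 1/538586 = -93475906843/2611829181534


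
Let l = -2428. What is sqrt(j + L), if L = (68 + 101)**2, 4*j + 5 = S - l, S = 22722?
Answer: sqrt(139389)/2 ≈ 186.67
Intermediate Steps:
j = 25145/4 (j = -5/4 + (22722 - 1*(-2428))/4 = -5/4 + (22722 + 2428)/4 = -5/4 + (1/4)*25150 = -5/4 + 12575/2 = 25145/4 ≈ 6286.3)
L = 28561 (L = 169**2 = 28561)
sqrt(j + L) = sqrt(25145/4 + 28561) = sqrt(139389/4) = sqrt(139389)/2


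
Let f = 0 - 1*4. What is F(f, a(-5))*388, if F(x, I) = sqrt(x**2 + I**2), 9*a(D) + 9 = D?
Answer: 776*sqrt(373)/9 ≈ 1665.2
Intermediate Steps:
a(D) = -1 + D/9
f = -4 (f = 0 - 4 = -4)
F(x, I) = sqrt(I**2 + x**2)
F(f, a(-5))*388 = sqrt((-1 + (1/9)*(-5))**2 + (-4)**2)*388 = sqrt((-1 - 5/9)**2 + 16)*388 = sqrt((-14/9)**2 + 16)*388 = sqrt(196/81 + 16)*388 = sqrt(1492/81)*388 = (2*sqrt(373)/9)*388 = 776*sqrt(373)/9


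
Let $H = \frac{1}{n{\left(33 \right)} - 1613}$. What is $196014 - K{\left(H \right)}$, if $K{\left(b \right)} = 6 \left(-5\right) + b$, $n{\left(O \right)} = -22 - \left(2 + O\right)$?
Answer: $\frac{327393481}{1670} \approx 1.9604 \cdot 10^{5}$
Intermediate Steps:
$n{\left(O \right)} = -24 - O$
$H = - \frac{1}{1670}$ ($H = \frac{1}{\left(-24 - 33\right) - 1613} = \frac{1}{-57 - 1613} = \frac{1}{-1670} = - \frac{1}{1670} \approx -0.0005988$)
$K{\left(b \right)} = -30 + b$
$196014 - K{\left(H \right)} = 196014 - \left(-30 - \frac{1}{1670}\right) = 196014 - - \frac{50101}{1670} = 196014 + \frac{50101}{1670} = \frac{327393481}{1670}$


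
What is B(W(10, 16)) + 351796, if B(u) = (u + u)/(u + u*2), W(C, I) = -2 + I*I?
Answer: 1055390/3 ≈ 3.5180e+5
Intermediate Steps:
W(C, I) = -2 + I**2
B(u) = 2/3 (B(u) = (2*u)/(u + 2*u) = (2*u)/((3*u)) = (2*u)*(1/(3*u)) = 2/3)
B(W(10, 16)) + 351796 = 2/3 + 351796 = 1055390/3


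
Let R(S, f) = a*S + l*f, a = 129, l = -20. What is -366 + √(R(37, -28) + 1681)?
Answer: -366 + √7014 ≈ -282.25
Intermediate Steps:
R(S, f) = -20*f + 129*S (R(S, f) = 129*S - 20*f = -20*f + 129*S)
-366 + √(R(37, -28) + 1681) = -366 + √((-20*(-28) + 129*37) + 1681) = -366 + √((560 + 4773) + 1681) = -366 + √(5333 + 1681) = -366 + √7014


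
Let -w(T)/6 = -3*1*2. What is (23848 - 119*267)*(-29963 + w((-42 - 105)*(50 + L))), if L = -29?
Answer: 237171475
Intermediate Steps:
w(T) = 36 (w(T) = -6*(-3*1)*2 = -(-18)*2 = -6*(-6) = 36)
(23848 - 119*267)*(-29963 + w((-42 - 105)*(50 + L))) = (23848 - 119*267)*(-29963 + 36) = (23848 - 31773)*(-29927) = -7925*(-29927) = 237171475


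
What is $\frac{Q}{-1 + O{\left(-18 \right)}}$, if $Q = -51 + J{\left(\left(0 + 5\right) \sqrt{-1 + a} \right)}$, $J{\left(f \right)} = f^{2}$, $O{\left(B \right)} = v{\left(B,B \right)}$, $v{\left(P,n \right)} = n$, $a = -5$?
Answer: $\frac{201}{19} \approx 10.579$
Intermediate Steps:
$O{\left(B \right)} = B$
$Q = -201$ ($Q = -51 + \left(\left(0 + 5\right) \sqrt{-1 - 5}\right)^{2} = -51 + \left(5 \sqrt{-6}\right)^{2} = -51 + \left(5 i \sqrt{6}\right)^{2} = -51 - 150 = -201$)
$\frac{Q}{-1 + O{\left(-18 \right)}} = - \frac{201}{-1 - 18} = - \frac{201}{-19} = \left(-201\right) \left(- \frac{1}{19}\right) = \frac{201}{19}$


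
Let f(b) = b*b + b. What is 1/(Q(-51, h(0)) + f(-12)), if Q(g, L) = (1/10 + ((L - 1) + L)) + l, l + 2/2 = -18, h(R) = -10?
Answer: 10/921 ≈ 0.010858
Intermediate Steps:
l = -19 (l = -1 - 18 = -19)
f(b) = b + b² (f(b) = b² + b = b + b²)
Q(g, L) = -199/10 + 2*L (Q(g, L) = (1/10 + ((L - 1) + L)) - 19 = (⅒ + ((-1 + L) + L)) - 19 = (⅒ + (-1 + 2*L)) - 19 = (-9/10 + 2*L) - 19 = -199/10 + 2*L)
1/(Q(-51, h(0)) + f(-12)) = 1/((-199/10 + 2*(-10)) - 12*(1 - 12)) = 1/((-199/10 - 20) - 12*(-11)) = 1/(-399/10 + 132) = 1/(921/10) = 10/921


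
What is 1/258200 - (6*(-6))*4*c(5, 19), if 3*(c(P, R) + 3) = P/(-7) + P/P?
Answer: -756009593/1807400 ≈ -418.29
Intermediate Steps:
c(P, R) = -8/3 - P/21 (c(P, R) = -3 + (P/(-7) + P/P)/3 = -3 + (P*(-⅐) + 1)/3 = -3 + (-P/7 + 1)/3 = -3 + (1 - P/7)/3 = -3 + (⅓ - P/21) = -8/3 - P/21)
1/258200 - (6*(-6))*4*c(5, 19) = 1/258200 - (6*(-6))*4*(-8/3 - 1/21*5) = 1/258200 - (-36*4)*(-8/3 - 5/21) = 1/258200 - (-144)*(-61)/21 = 1/258200 - 1*2928/7 = 1/258200 - 2928/7 = -756009593/1807400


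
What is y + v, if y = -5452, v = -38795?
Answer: -44247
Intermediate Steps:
y + v = -5452 - 38795 = -44247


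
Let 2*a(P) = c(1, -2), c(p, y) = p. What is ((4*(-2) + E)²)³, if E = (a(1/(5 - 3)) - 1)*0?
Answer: 262144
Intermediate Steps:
a(P) = ½ (a(P) = (½)*1 = ½)
E = 0 (E = (½ - 1)*0 = -½*0 = 0)
((4*(-2) + E)²)³ = ((4*(-2) + 0)²)³ = ((-8 + 0)²)³ = ((-8)²)³ = 64³ = 262144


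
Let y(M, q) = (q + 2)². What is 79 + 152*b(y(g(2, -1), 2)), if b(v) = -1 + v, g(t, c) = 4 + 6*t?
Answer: 2359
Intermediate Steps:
y(M, q) = (2 + q)²
79 + 152*b(y(g(2, -1), 2)) = 79 + 152*(-1 + (2 + 2)²) = 79 + 152*(-1 + 4²) = 79 + 152*(-1 + 16) = 79 + 152*15 = 79 + 2280 = 2359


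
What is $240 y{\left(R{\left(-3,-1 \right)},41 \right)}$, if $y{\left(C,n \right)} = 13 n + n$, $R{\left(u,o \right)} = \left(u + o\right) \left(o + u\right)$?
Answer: $137760$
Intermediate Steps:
$R{\left(u,o \right)} = \left(o + u\right)^{2}$ ($R{\left(u,o \right)} = \left(o + u\right) \left(o + u\right) = \left(o + u\right)^{2}$)
$y{\left(C,n \right)} = 14 n$
$240 y{\left(R{\left(-3,-1 \right)},41 \right)} = 240 \cdot 14 \cdot 41 = 240 \cdot 574 = 137760$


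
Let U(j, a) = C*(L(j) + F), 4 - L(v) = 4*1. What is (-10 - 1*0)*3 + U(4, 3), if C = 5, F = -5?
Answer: -55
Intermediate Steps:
L(v) = 0 (L(v) = 4 - 4 = 0)
U(j, a) = -25 (U(j, a) = 5*(0 - 5) = 5*(-5) = -25)
(-10 - 1*0)*3 + U(4, 3) = (-10 - 1*0)*3 - 25 = (-10 + 0)*3 - 25 = -10*3 - 25 = -30 - 25 = -55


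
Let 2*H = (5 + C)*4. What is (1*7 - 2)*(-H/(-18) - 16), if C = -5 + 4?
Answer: -700/9 ≈ -77.778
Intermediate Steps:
C = -1
H = 8 (H = ((5 - 1)*4)/2 = (4*4)/2 = (1/2)*16 = 8)
(1*7 - 2)*(-H/(-18) - 16) = (1*7 - 2)*(-8/(-18) - 16) = (7 - 2)*(-8*(-1)/18 - 16) = 5*(-1*(-4/9) - 16) = 5*(4/9 - 16) = 5*(-140/9) = -700/9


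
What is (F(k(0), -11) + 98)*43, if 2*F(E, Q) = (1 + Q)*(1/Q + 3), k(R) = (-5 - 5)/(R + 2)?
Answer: 39474/11 ≈ 3588.5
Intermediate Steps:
k(R) = -10/(2 + R)
F(E, Q) = (1 + Q)*(3 + 1/Q)/2 (F(E, Q) = ((1 + Q)*(1/Q + 3))/2 = ((1 + Q)*(3 + 1/Q))/2 = (1 + Q)*(3 + 1/Q)/2)
(F(k(0), -11) + 98)*43 = ((½)*(1 - 11*(4 + 3*(-11)))/(-11) + 98)*43 = ((½)*(-1/11)*(1 - 11*(4 - 33)) + 98)*43 = ((½)*(-1/11)*(1 - 11*(-29)) + 98)*43 = ((½)*(-1/11)*(1 + 319) + 98)*43 = ((½)*(-1/11)*320 + 98)*43 = (-160/11 + 98)*43 = (918/11)*43 = 39474/11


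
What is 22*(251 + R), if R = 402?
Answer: 14366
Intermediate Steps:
22*(251 + R) = 22*(251 + 402) = 22*653 = 14366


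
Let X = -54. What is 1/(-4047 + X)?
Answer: -1/4101 ≈ -0.00024384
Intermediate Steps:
1/(-4047 + X) = 1/(-4047 - 54) = 1/(-4101) = -1/4101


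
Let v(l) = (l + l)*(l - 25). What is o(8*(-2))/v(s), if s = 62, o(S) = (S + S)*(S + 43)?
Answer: -216/1147 ≈ -0.18832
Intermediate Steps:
o(S) = 2*S*(43 + S) (o(S) = (2*S)*(43 + S) = 2*S*(43 + S))
v(l) = 2*l*(-25 + l) (v(l) = (2*l)*(-25 + l) = 2*l*(-25 + l))
o(8*(-2))/v(s) = (2*(8*(-2))*(43 + 8*(-2)))/((2*62*(-25 + 62))) = (2*(-16)*(43 - 16))/((2*62*37)) = (2*(-16)*27)/4588 = -864*1/4588 = -216/1147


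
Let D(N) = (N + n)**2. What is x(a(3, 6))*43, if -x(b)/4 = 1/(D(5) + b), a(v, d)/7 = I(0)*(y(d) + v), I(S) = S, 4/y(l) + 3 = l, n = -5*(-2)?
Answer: -172/225 ≈ -0.76444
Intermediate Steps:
n = 10
y(l) = 4/(-3 + l)
D(N) = (10 + N)**2 (D(N) = (N + 10)**2 = (10 + N)**2)
a(v, d) = 0 (a(v, d) = 7*(0*(4/(-3 + d) + v)) = 7*(0*(v + 4/(-3 + d))) = 7*0 = 0)
x(b) = -4/(225 + b) (x(b) = -4/((10 + 5)**2 + b) = -4/(15**2 + b) = -4/(225 + b))
x(a(3, 6))*43 = -4/(225 + 0)*43 = -4/225*43 = -172/225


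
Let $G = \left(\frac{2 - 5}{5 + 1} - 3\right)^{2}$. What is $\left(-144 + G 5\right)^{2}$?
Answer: $\frac{109561}{16} \approx 6847.6$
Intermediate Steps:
$G = \frac{49}{4}$ ($G = \left(- \frac{3}{6} - 3\right)^{2} = \left(\left(-3\right) \frac{1}{6} - 3\right)^{2} = \left(- \frac{1}{2} - 3\right)^{2} = \left(- \frac{7}{2}\right)^{2} = \frac{49}{4} \approx 12.25$)
$\left(-144 + G 5\right)^{2} = \left(-144 + \frac{49}{4} \cdot 5\right)^{2} = \left(-144 + \frac{245}{4}\right)^{2} = \left(- \frac{331}{4}\right)^{2} = \frac{109561}{16}$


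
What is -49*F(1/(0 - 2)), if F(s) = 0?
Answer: 0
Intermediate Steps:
-49*F(1/(0 - 2)) = -49*0 = 0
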